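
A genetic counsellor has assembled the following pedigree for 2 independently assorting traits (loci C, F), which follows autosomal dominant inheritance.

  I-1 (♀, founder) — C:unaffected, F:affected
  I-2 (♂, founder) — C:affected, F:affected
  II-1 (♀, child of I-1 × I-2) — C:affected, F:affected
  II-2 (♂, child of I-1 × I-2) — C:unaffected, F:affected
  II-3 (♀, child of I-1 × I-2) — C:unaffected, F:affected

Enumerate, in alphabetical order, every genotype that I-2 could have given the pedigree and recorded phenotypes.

I-2 ∈ {Cc FF, Cc Ff}

C/I-1 un ·: cc
C/I-2 aff ·: Cc
C/II-1 aff I-1×I-2: Cc
C/II-2 un I-1×I-2: cc
C/II-3 un I-1×I-2: cc
⇒ C over [I-1,I-2,II-1,II-2,II-3]: 1 consistent
F/I-1 aff ·: Ff|FF
F/I-2 aff ·: Ff|FF
F/II-1 aff I-1×I-2: Ff|FF
F/II-2 aff I-1×I-2: Ff|FF
F/II-3 aff I-1×I-2: Ff|FF
⇒ F over [I-1,I-2,II-1,II-2,II-3]: 25 consistent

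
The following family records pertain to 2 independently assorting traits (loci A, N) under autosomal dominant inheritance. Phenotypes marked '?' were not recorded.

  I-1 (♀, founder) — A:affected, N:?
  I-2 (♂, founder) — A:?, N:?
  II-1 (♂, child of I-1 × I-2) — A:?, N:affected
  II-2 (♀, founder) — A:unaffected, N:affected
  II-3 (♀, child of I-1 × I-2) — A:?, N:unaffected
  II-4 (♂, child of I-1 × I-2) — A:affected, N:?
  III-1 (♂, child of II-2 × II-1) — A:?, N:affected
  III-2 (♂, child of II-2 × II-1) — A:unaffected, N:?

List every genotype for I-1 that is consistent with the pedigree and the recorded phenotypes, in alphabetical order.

A/I-1 aff ·: Aa|AA
A/I-2 ? ·: aa|Aa|AA
A/II-1 ? I-1×I-2: aa|Aa
A/II-2 un ·: aa
A/II-3 ? I-1×I-2: aa|Aa|AA
A/II-4 aff I-1×I-2: Aa|AA
A/III-1 ? II-2×II-1: aa|Aa
A/III-2 un II-2×II-1: aa
⇒ A over [I-1,I-2,II-1,II-2,II-3,II-4,III-1,III-2]: 42 consistent
N/I-1 ? ·: nn|Nn
N/I-2 ? ·: nn|Nn
N/II-1 aff I-1×I-2: Nn|NN
N/II-2 aff ·: Nn|NN
N/II-3 un I-1×I-2: nn
N/II-4 ? I-1×I-2: nn|Nn|NN
N/III-1 aff II-2×II-1: Nn|NN
N/III-2 ? II-2×II-1: nn|Nn|NN
⇒ N over [I-1,I-2,II-1,II-2,II-3,II-4,III-1,III-2]: 85 consistent

I-1 ∈ {AA Nn, AA nn, Aa Nn, Aa nn}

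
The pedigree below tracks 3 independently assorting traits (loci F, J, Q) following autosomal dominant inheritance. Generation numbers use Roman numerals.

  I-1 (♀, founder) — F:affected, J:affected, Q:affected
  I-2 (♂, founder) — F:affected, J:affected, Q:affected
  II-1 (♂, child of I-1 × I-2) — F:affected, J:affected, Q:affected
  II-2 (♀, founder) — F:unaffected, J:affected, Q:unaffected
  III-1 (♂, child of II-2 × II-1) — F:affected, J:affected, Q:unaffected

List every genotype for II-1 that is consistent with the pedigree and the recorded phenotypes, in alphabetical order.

II-1 ∈ {FF JJ Qq, FF Jj Qq, Ff JJ Qq, Ff Jj Qq}

F/I-1 aff ·: Ff|FF
F/I-2 aff ·: Ff|FF
F/II-1 aff I-1×I-2: Ff|FF
F/II-2 un ·: ff
F/III-1 aff II-2×II-1: Ff
⇒ F over [I-1,I-2,II-1,II-2,III-1]: 7 consistent
J/I-1 aff ·: Jj|JJ
J/I-2 aff ·: Jj|JJ
J/II-1 aff I-1×I-2: Jj|JJ
J/II-2 aff ·: Jj|JJ
J/III-1 aff II-2×II-1: Jj|JJ
⇒ J over [I-1,I-2,II-1,II-2,III-1]: 24 consistent
Q/I-1 aff ·: Qq|QQ
Q/I-2 aff ·: Qq|QQ
Q/II-1 aff I-1×I-2: Qq
Q/II-2 un ·: qq
Q/III-1 un II-2×II-1: qq
⇒ Q over [I-1,I-2,II-1,II-2,III-1]: 3 consistent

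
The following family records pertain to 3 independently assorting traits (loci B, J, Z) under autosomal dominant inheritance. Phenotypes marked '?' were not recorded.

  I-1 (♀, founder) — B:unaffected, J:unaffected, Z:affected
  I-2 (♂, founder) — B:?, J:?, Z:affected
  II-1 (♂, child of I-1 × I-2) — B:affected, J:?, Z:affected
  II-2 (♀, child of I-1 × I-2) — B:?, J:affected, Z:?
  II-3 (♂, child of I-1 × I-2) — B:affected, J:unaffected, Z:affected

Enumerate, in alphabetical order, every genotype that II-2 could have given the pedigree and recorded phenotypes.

II-2 ∈ {Bb Jj ZZ, Bb Jj Zz, Bb Jj zz, bb Jj ZZ, bb Jj Zz, bb Jj zz}

B/I-1 un ·: bb
B/I-2 ? ·: Bb|BB
B/II-1 aff I-1×I-2: Bb
B/II-2 ? I-1×I-2: bb|Bb
B/II-3 aff I-1×I-2: Bb
⇒ B over [I-1,I-2,II-1,II-2,II-3]: 3 consistent
J/I-1 un ·: jj
J/I-2 ? ·: Jj
J/II-1 ? I-1×I-2: jj|Jj
J/II-2 aff I-1×I-2: Jj
J/II-3 un I-1×I-2: jj
⇒ J over [I-1,I-2,II-1,II-2,II-3]: 2 consistent
Z/I-1 aff ·: Zz|ZZ
Z/I-2 aff ·: Zz|ZZ
Z/II-1 aff I-1×I-2: Zz|ZZ
Z/II-2 ? I-1×I-2: zz|Zz|ZZ
Z/II-3 aff I-1×I-2: Zz|ZZ
⇒ Z over [I-1,I-2,II-1,II-2,II-3]: 29 consistent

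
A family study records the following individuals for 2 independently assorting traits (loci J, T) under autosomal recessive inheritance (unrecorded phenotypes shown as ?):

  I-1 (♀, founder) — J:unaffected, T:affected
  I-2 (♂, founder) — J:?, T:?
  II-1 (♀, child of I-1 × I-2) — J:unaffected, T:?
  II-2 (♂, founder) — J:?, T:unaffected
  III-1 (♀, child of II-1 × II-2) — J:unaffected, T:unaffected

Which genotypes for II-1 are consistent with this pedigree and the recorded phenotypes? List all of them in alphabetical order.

II-1 ∈ {JJ Tt, JJ tt, Jj Tt, Jj tt}

J/I-1 un ·: JJ|Jj
J/I-2 ? ·: JJ|Jj|jj
J/II-1 un I-1×I-2: JJ|Jj
J/II-2 ? ·: JJ|Jj|jj
J/III-1 un II-1×II-2: JJ|Jj
⇒ J over [I-1,I-2,II-1,II-2,III-1]: 41 consistent
T/I-1 aff ·: tt
T/I-2 ? ·: TT|Tt|tt
T/II-1 ? I-1×I-2: Tt|tt
T/II-2 un ·: TT|Tt
T/III-1 un II-1×II-2: TT|Tt
⇒ T over [I-1,I-2,II-1,II-2,III-1]: 12 consistent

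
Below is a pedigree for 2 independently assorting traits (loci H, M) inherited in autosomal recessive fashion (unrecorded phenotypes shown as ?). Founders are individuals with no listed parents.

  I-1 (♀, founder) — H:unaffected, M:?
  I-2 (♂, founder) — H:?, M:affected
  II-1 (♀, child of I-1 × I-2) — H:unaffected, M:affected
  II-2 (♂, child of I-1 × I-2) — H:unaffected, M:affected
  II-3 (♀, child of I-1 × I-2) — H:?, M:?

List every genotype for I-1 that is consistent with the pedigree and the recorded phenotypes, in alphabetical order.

H/I-1 un ·: HH|Hh
H/I-2 ? ·: HH|Hh|hh
H/II-1 un I-1×I-2: HH|Hh
H/II-2 un I-1×I-2: HH|Hh
H/II-3 ? I-1×I-2: HH|Hh|hh
⇒ H over [I-1,I-2,II-1,II-2,II-3]: 32 consistent
M/I-1 ? ·: Mm|mm
M/I-2 aff ·: mm
M/II-1 aff I-1×I-2: mm
M/II-2 aff I-1×I-2: mm
M/II-3 ? I-1×I-2: Mm|mm
⇒ M over [I-1,I-2,II-1,II-2,II-3]: 3 consistent

I-1 ∈ {HH Mm, HH mm, Hh Mm, Hh mm}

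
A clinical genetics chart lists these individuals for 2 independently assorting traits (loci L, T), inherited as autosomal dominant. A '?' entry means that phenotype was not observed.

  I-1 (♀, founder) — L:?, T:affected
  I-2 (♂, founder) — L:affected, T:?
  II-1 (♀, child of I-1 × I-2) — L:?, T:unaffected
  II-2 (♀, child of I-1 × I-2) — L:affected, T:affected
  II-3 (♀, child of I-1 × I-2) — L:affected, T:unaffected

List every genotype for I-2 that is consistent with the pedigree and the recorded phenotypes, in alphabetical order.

L/I-1 ? ·: ll|Ll|LL
L/I-2 aff ·: Ll|LL
L/II-1 ? I-1×I-2: ll|Ll|LL
L/II-2 aff I-1×I-2: Ll|LL
L/II-3 aff I-1×I-2: Ll|LL
⇒ L over [I-1,I-2,II-1,II-2,II-3]: 32 consistent
T/I-1 aff ·: Tt
T/I-2 ? ·: tt|Tt
T/II-1 un I-1×I-2: tt
T/II-2 aff I-1×I-2: Tt|TT
T/II-3 un I-1×I-2: tt
⇒ T over [I-1,I-2,II-1,II-2,II-3]: 3 consistent

I-2 ∈ {LL Tt, LL tt, Ll Tt, Ll tt}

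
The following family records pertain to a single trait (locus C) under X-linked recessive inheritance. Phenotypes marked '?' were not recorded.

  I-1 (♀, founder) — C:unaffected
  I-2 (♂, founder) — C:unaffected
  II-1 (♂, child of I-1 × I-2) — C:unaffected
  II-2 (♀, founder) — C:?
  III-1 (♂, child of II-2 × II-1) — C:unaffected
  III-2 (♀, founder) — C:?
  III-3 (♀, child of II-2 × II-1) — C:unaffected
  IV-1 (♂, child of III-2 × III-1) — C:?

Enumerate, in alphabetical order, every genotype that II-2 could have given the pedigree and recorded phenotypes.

II-2 ∈ {X^CX^C, X^CX^c}

C/I-1 un ·: X^CX^C|X^CX^c
C/I-2 un ·: X^CY
C/II-1 un I-1×I-2: X^CY
C/II-2 ? ·: X^CX^C|X^CX^c
C/III-1 un II-2×II-1: X^CY
C/III-2 ? ·: X^CX^C|X^CX^c|X^cX^c
C/III-3 un II-2×II-1: X^CX^C|X^CX^c
C/IV-1 ? III-2×III-1: X^CY|X^cY
⇒ C over [I-1,I-2,II-1,II-2,III-1,III-2,III-3,IV-1]: 24 consistent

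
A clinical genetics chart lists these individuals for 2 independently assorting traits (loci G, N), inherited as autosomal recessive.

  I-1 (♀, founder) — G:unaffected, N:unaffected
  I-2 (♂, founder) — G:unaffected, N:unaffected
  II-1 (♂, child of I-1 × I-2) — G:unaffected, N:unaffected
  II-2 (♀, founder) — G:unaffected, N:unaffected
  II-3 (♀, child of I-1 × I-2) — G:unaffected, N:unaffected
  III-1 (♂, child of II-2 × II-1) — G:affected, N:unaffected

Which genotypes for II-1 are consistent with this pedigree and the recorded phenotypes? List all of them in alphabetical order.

G/I-1 un ·: GG|Gg
G/I-2 un ·: GG|Gg
G/II-1 un I-1×I-2: Gg
G/II-2 un ·: Gg
G/II-3 un I-1×I-2: GG|Gg
G/III-1 aff II-2×II-1: gg
⇒ G over [I-1,I-2,II-1,II-2,II-3,III-1]: 6 consistent
N/I-1 un ·: NN|Nn
N/I-2 un ·: NN|Nn
N/II-1 un I-1×I-2: NN|Nn
N/II-2 un ·: NN|Nn
N/II-3 un I-1×I-2: NN|Nn
N/III-1 un II-2×II-1: NN|Nn
⇒ N over [I-1,I-2,II-1,II-2,II-3,III-1]: 45 consistent

II-1 ∈ {Gg NN, Gg Nn}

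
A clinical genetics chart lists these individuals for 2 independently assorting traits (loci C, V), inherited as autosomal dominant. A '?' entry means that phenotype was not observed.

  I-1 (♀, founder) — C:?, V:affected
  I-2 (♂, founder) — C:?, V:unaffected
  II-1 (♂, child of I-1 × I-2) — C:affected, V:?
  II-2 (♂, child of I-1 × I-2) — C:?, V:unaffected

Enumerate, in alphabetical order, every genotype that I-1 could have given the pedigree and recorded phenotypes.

C/I-1 ? ·: cc|Cc|CC
C/I-2 ? ·: cc|Cc|CC
C/II-1 aff I-1×I-2: Cc|CC
C/II-2 ? I-1×I-2: cc|Cc|CC
⇒ C over [I-1,I-2,II-1,II-2]: 21 consistent
V/I-1 aff ·: Vv
V/I-2 un ·: vv
V/II-1 ? I-1×I-2: vv|Vv
V/II-2 un I-1×I-2: vv
⇒ V over [I-1,I-2,II-1,II-2]: 2 consistent

I-1 ∈ {CC Vv, Cc Vv, cc Vv}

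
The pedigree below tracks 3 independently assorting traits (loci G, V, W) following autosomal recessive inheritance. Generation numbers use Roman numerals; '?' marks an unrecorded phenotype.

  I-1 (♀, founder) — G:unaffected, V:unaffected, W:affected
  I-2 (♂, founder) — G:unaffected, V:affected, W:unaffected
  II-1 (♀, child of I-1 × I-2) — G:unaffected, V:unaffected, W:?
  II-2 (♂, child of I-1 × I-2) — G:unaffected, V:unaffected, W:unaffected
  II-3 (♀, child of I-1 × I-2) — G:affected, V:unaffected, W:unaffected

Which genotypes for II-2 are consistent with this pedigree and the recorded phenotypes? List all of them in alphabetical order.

G/I-1 un ·: Gg
G/I-2 un ·: Gg
G/II-1 un I-1×I-2: GG|Gg
G/II-2 un I-1×I-2: GG|Gg
G/II-3 aff I-1×I-2: gg
⇒ G over [I-1,I-2,II-1,II-2,II-3]: 4 consistent
V/I-1 un ·: VV|Vv
V/I-2 aff ·: vv
V/II-1 un I-1×I-2: Vv
V/II-2 un I-1×I-2: Vv
V/II-3 un I-1×I-2: Vv
⇒ V over [I-1,I-2,II-1,II-2,II-3]: 2 consistent
W/I-1 aff ·: ww
W/I-2 un ·: WW|Ww
W/II-1 ? I-1×I-2: Ww|ww
W/II-2 un I-1×I-2: Ww
W/II-3 un I-1×I-2: Ww
⇒ W over [I-1,I-2,II-1,II-2,II-3]: 3 consistent

II-2 ∈ {GG Vv Ww, Gg Vv Ww}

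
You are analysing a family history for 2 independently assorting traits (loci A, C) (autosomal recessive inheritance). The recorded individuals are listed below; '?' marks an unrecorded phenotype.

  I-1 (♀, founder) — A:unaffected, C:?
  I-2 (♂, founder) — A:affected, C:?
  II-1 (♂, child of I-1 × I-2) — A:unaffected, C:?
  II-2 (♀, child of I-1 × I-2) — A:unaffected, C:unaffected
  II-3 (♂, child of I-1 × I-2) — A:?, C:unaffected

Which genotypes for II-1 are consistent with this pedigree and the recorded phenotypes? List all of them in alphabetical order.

A/I-1 un ·: AA|Aa
A/I-2 aff ·: aa
A/II-1 un I-1×I-2: Aa
A/II-2 un I-1×I-2: Aa
A/II-3 ? I-1×I-2: Aa|aa
⇒ A over [I-1,I-2,II-1,II-2,II-3]: 3 consistent
C/I-1 ? ·: CC|Cc|cc
C/I-2 ? ·: CC|Cc|cc
C/II-1 ? I-1×I-2: CC|Cc|cc
C/II-2 un I-1×I-2: CC|Cc
C/II-3 un I-1×I-2: CC|Cc
⇒ C over [I-1,I-2,II-1,II-2,II-3]: 35 consistent

II-1 ∈ {Aa CC, Aa Cc, Aa cc}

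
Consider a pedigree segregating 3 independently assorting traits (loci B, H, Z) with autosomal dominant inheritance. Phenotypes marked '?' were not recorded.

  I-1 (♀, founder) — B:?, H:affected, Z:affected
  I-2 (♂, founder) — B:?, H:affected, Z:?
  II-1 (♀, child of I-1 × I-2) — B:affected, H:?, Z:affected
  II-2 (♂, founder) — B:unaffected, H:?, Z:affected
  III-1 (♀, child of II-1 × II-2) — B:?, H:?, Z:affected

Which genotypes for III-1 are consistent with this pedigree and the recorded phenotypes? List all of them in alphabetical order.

B/I-1 ? ·: bb|Bb|BB
B/I-2 ? ·: bb|Bb|BB
B/II-1 aff I-1×I-2: Bb|BB
B/II-2 un ·: bb
B/III-1 ? II-1×II-2: bb|Bb
⇒ B over [I-1,I-2,II-1,II-2,III-1]: 18 consistent
H/I-1 aff ·: Hh|HH
H/I-2 aff ·: Hh|HH
H/II-1 ? I-1×I-2: hh|Hh|HH
H/II-2 ? ·: hh|Hh|HH
H/III-1 ? II-1×II-2: hh|Hh|HH
⇒ H over [I-1,I-2,II-1,II-2,III-1]: 41 consistent
Z/I-1 aff ·: Zz|ZZ
Z/I-2 ? ·: zz|Zz|ZZ
Z/II-1 aff I-1×I-2: Zz|ZZ
Z/II-2 aff ·: Zz|ZZ
Z/III-1 aff II-1×II-2: Zz|ZZ
⇒ Z over [I-1,I-2,II-1,II-2,III-1]: 32 consistent

III-1 ∈ {Bb HH ZZ, Bb HH Zz, Bb Hh ZZ, Bb Hh Zz, Bb hh ZZ, Bb hh Zz, bb HH ZZ, bb HH Zz, bb Hh ZZ, bb Hh Zz, bb hh ZZ, bb hh Zz}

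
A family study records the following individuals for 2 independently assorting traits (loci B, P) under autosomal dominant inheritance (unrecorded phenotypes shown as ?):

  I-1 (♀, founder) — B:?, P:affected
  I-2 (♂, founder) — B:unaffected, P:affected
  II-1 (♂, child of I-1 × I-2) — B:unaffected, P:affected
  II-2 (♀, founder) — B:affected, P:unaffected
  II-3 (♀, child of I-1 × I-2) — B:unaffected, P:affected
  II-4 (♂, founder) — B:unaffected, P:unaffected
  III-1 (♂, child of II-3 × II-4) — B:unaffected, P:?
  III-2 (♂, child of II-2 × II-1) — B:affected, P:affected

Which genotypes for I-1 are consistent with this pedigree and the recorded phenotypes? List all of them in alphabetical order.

I-1 ∈ {Bb PP, Bb Pp, bb PP, bb Pp}

B/I-1 ? ·: bb|Bb
B/I-2 un ·: bb
B/II-1 un I-1×I-2: bb
B/II-2 aff ·: Bb|BB
B/II-3 un I-1×I-2: bb
B/II-4 un ·: bb
B/III-1 un II-3×II-4: bb
B/III-2 aff II-2×II-1: Bb
⇒ B over [I-1,I-2,II-1,II-2,II-3,II-4,III-1,III-2]: 4 consistent
P/I-1 aff ·: Pp|PP
P/I-2 aff ·: Pp|PP
P/II-1 aff I-1×I-2: Pp|PP
P/II-2 un ·: pp
P/II-3 aff I-1×I-2: Pp|PP
P/II-4 un ·: pp
P/III-1 ? II-3×II-4: pp|Pp
P/III-2 aff II-2×II-1: Pp
⇒ P over [I-1,I-2,II-1,II-2,II-3,II-4,III-1,III-2]: 19 consistent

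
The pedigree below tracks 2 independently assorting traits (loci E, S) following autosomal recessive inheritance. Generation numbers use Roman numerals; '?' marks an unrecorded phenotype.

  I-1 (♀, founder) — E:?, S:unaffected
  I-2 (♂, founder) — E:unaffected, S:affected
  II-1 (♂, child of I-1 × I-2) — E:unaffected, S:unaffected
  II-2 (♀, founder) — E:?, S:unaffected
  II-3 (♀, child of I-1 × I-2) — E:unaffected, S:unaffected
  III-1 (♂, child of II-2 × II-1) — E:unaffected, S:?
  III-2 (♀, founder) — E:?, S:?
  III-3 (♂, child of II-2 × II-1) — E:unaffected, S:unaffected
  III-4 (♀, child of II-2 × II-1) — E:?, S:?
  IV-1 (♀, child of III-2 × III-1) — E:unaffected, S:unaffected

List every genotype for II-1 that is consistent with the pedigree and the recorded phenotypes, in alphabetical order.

II-1 ∈ {EE Ss, Ee Ss}

E/I-1 ? ·: EE|Ee|ee
E/I-2 un ·: EE|Ee
E/II-1 un I-1×I-2: EE|Ee
E/II-2 ? ·: EE|Ee|ee
E/II-3 un I-1×I-2: EE|Ee
E/III-1 un II-2×II-1: EE|Ee
E/III-2 ? ·: EE|Ee|ee
E/III-3 un II-2×II-1: EE|Ee
E/III-4 ? II-2×II-1: EE|Ee|ee
E/IV-1 un III-2×III-1: EE|Ee
⇒ E over [I-1,I-2,II-1,II-2,II-3,III-1,III-2,III-3,III-4,IV-1]: 1115 consistent
S/I-1 un ·: SS|Ss
S/I-2 aff ·: ss
S/II-1 un I-1×I-2: Ss
S/II-2 un ·: SS|Ss
S/II-3 un I-1×I-2: Ss
S/III-1 ? II-2×II-1: SS|Ss|ss
S/III-2 ? ·: SS|Ss|ss
S/III-3 un II-2×II-1: SS|Ss
S/III-4 ? II-2×II-1: SS|Ss|ss
S/IV-1 un III-2×III-1: SS|Ss
⇒ S over [I-1,I-2,II-1,II-2,II-3,III-1,III-2,III-3,III-4,IV-1]: 204 consistent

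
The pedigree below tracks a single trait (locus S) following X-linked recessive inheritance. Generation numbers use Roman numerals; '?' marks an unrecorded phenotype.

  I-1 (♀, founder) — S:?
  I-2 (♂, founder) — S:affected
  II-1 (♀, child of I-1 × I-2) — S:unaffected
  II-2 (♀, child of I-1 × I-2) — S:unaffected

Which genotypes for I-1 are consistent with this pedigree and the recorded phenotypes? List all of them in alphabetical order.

S/I-1 ? ·: X^SX^S|X^SX^s
S/I-2 aff ·: X^sY
S/II-1 un I-1×I-2: X^SX^s
S/II-2 un I-1×I-2: X^SX^s
⇒ S over [I-1,I-2,II-1,II-2]: 2 consistent

I-1 ∈ {X^SX^S, X^SX^s}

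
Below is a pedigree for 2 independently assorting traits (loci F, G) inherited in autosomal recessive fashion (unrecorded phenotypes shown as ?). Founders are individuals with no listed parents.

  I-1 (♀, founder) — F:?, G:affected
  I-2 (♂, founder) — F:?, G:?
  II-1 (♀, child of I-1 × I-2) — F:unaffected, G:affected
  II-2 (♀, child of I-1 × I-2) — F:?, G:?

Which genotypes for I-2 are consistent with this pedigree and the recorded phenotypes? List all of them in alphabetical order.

F/I-1 ? ·: FF|Ff|ff
F/I-2 ? ·: FF|Ff|ff
F/II-1 un I-1×I-2: FF|Ff
F/II-2 ? I-1×I-2: FF|Ff|ff
⇒ F over [I-1,I-2,II-1,II-2]: 21 consistent
G/I-1 aff ·: gg
G/I-2 ? ·: Gg|gg
G/II-1 aff I-1×I-2: gg
G/II-2 ? I-1×I-2: Gg|gg
⇒ G over [I-1,I-2,II-1,II-2]: 3 consistent

I-2 ∈ {FF Gg, FF gg, Ff Gg, Ff gg, ff Gg, ff gg}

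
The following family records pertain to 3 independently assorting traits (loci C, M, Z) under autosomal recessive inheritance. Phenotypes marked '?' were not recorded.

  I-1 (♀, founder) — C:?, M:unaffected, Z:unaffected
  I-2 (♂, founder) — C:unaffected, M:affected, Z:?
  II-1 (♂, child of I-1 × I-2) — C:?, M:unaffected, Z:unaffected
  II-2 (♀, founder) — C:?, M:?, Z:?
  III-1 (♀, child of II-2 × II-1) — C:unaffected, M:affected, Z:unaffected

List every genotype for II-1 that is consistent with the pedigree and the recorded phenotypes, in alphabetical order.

II-1 ∈ {CC Mm ZZ, CC Mm Zz, Cc Mm ZZ, Cc Mm Zz, cc Mm ZZ, cc Mm Zz}

C/I-1 ? ·: CC|Cc|cc
C/I-2 un ·: CC|Cc
C/II-1 ? I-1×I-2: CC|Cc|cc
C/II-2 ? ·: CC|Cc|cc
C/III-1 un II-2×II-1: CC|Cc
⇒ C over [I-1,I-2,II-1,II-2,III-1]: 45 consistent
M/I-1 un ·: MM|Mm
M/I-2 aff ·: mm
M/II-1 un I-1×I-2: Mm
M/II-2 ? ·: Mm|mm
M/III-1 aff II-2×II-1: mm
⇒ M over [I-1,I-2,II-1,II-2,III-1]: 4 consistent
Z/I-1 un ·: ZZ|Zz
Z/I-2 ? ·: ZZ|Zz|zz
Z/II-1 un I-1×I-2: ZZ|Zz
Z/II-2 ? ·: ZZ|Zz|zz
Z/III-1 un II-2×II-1: ZZ|Zz
⇒ Z over [I-1,I-2,II-1,II-2,III-1]: 41 consistent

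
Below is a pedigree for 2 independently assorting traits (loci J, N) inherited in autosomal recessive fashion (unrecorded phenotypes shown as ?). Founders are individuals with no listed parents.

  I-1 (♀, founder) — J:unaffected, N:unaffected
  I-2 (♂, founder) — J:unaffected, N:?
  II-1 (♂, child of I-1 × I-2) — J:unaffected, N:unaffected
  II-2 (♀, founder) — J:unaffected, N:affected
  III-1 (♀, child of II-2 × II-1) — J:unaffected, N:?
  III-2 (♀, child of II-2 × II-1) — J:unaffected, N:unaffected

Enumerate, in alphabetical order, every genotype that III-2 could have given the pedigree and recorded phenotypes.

III-2 ∈ {JJ Nn, Jj Nn}

J/I-1 un ·: JJ|Jj
J/I-2 un ·: JJ|Jj
J/II-1 un I-1×I-2: JJ|Jj
J/II-2 un ·: JJ|Jj
J/III-1 un II-2×II-1: JJ|Jj
J/III-2 un II-2×II-1: JJ|Jj
⇒ J over [I-1,I-2,II-1,II-2,III-1,III-2]: 44 consistent
N/I-1 un ·: NN|Nn
N/I-2 ? ·: NN|Nn|nn
N/II-1 un I-1×I-2: NN|Nn
N/II-2 aff ·: nn
N/III-1 ? II-2×II-1: Nn|nn
N/III-2 un II-2×II-1: Nn
⇒ N over [I-1,I-2,II-1,II-2,III-1,III-2]: 14 consistent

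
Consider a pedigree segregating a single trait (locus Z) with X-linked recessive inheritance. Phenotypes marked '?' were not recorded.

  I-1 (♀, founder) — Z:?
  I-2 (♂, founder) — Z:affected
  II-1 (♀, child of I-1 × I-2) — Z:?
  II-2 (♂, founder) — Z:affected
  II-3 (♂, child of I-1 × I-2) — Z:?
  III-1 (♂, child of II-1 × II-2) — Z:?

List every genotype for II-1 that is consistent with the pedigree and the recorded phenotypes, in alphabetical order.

Z/I-1 ? ·: X^ZX^Z|X^ZX^z|X^zX^z
Z/I-2 aff ·: X^zY
Z/II-1 ? I-1×I-2: X^ZX^z|X^zX^z
Z/II-2 aff ·: X^zY
Z/II-3 ? I-1×I-2: X^ZY|X^zY
Z/III-1 ? II-1×II-2: X^ZY|X^zY
⇒ Z over [I-1,I-2,II-1,II-2,II-3,III-1]: 9 consistent

II-1 ∈ {X^ZX^z, X^zX^z}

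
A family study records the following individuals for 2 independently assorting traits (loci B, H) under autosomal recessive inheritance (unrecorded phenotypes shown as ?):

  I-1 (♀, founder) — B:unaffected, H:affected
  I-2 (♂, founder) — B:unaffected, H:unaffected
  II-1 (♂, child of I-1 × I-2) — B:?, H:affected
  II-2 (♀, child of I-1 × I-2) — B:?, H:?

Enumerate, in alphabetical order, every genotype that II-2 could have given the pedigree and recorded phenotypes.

II-2 ∈ {BB Hh, BB hh, Bb Hh, Bb hh, bb Hh, bb hh}

B/I-1 un ·: BB|Bb
B/I-2 un ·: BB|Bb
B/II-1 ? I-1×I-2: BB|Bb|bb
B/II-2 ? I-1×I-2: BB|Bb|bb
⇒ B over [I-1,I-2,II-1,II-2]: 18 consistent
H/I-1 aff ·: hh
H/I-2 un ·: Hh
H/II-1 aff I-1×I-2: hh
H/II-2 ? I-1×I-2: Hh|hh
⇒ H over [I-1,I-2,II-1,II-2]: 2 consistent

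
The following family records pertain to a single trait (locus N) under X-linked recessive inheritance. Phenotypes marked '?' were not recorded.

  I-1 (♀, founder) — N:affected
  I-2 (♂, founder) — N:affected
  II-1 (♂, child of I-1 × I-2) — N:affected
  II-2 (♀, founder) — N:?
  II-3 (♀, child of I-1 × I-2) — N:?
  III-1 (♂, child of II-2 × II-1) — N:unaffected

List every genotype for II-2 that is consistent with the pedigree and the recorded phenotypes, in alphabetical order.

N/I-1 aff ·: X^nX^n
N/I-2 aff ·: X^nY
N/II-1 aff I-1×I-2: X^nY
N/II-2 ? ·: X^NX^N|X^NX^n
N/II-3 ? I-1×I-2: X^nX^n
N/III-1 un II-2×II-1: X^NY
⇒ N over [I-1,I-2,II-1,II-2,II-3,III-1]: 2 consistent

II-2 ∈ {X^NX^N, X^NX^n}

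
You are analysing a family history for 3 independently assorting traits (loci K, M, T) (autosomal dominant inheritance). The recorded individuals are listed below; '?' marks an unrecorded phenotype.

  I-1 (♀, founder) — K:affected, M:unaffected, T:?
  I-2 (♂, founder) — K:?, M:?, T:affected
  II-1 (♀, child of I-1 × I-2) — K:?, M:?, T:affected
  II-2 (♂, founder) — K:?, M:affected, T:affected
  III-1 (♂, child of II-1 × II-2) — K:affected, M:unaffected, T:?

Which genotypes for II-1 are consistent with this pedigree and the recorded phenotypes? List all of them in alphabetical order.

K/I-1 aff ·: Kk|KK
K/I-2 ? ·: kk|Kk|KK
K/II-1 ? I-1×I-2: kk|Kk|KK
K/II-2 ? ·: kk|Kk|KK
K/III-1 aff II-1×II-2: Kk|KK
⇒ K over [I-1,I-2,II-1,II-2,III-1]: 45 consistent
M/I-1 un ·: mm
M/I-2 ? ·: mm|Mm|MM
M/II-1 ? I-1×I-2: mm|Mm
M/II-2 aff ·: Mm
M/III-1 un II-1×II-2: mm
⇒ M over [I-1,I-2,II-1,II-2,III-1]: 4 consistent
T/I-1 ? ·: tt|Tt|TT
T/I-2 aff ·: Tt|TT
T/II-1 aff I-1×I-2: Tt|TT
T/II-2 aff ·: Tt|TT
T/III-1 ? II-1×II-2: tt|Tt|TT
⇒ T over [I-1,I-2,II-1,II-2,III-1]: 37 consistent

II-1 ∈ {KK Mm TT, KK Mm Tt, KK mm TT, KK mm Tt, Kk Mm TT, Kk Mm Tt, Kk mm TT, Kk mm Tt, kk Mm TT, kk Mm Tt, kk mm TT, kk mm Tt}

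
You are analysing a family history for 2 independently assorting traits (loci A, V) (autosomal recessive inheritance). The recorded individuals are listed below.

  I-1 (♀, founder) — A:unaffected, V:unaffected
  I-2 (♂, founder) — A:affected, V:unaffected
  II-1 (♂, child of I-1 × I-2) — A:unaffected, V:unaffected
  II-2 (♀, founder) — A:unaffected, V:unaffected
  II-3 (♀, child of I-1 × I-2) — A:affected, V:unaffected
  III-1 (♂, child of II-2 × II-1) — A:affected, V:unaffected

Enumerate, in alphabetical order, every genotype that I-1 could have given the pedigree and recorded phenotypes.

I-1 ∈ {Aa VV, Aa Vv}

A/I-1 un ·: Aa
A/I-2 aff ·: aa
A/II-1 un I-1×I-2: Aa
A/II-2 un ·: Aa
A/II-3 aff I-1×I-2: aa
A/III-1 aff II-2×II-1: aa
⇒ A over [I-1,I-2,II-1,II-2,II-3,III-1]: 1 consistent
V/I-1 un ·: VV|Vv
V/I-2 un ·: VV|Vv
V/II-1 un I-1×I-2: VV|Vv
V/II-2 un ·: VV|Vv
V/II-3 un I-1×I-2: VV|Vv
V/III-1 un II-2×II-1: VV|Vv
⇒ V over [I-1,I-2,II-1,II-2,II-3,III-1]: 45 consistent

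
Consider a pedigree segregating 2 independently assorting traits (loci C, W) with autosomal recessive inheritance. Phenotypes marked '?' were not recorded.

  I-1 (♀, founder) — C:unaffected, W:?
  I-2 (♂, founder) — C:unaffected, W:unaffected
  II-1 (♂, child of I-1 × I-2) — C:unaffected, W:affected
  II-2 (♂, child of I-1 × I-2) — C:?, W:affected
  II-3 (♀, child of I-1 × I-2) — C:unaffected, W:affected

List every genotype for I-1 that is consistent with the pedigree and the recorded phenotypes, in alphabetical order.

I-1 ∈ {CC Ww, CC ww, Cc Ww, Cc ww}

C/I-1 un ·: CC|Cc
C/I-2 un ·: CC|Cc
C/II-1 un I-1×I-2: CC|Cc
C/II-2 ? I-1×I-2: CC|Cc|cc
C/II-3 un I-1×I-2: CC|Cc
⇒ C over [I-1,I-2,II-1,II-2,II-3]: 29 consistent
W/I-1 ? ·: Ww|ww
W/I-2 un ·: Ww
W/II-1 aff I-1×I-2: ww
W/II-2 aff I-1×I-2: ww
W/II-3 aff I-1×I-2: ww
⇒ W over [I-1,I-2,II-1,II-2,II-3]: 2 consistent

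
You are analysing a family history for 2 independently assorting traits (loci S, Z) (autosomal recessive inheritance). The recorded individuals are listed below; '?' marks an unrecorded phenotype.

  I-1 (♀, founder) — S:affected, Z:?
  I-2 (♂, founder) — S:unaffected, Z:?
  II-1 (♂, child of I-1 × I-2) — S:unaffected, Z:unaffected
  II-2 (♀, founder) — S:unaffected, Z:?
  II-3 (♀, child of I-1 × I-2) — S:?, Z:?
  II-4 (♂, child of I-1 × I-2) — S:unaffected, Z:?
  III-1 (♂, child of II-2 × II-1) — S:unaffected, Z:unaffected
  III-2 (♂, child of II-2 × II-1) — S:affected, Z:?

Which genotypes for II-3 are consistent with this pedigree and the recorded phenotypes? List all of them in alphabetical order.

II-3 ∈ {Ss ZZ, Ss Zz, Ss zz, ss ZZ, ss Zz, ss zz}

S/I-1 aff ·: ss
S/I-2 un ·: SS|Ss
S/II-1 un I-1×I-2: Ss
S/II-2 un ·: Ss
S/II-3 ? I-1×I-2: Ss|ss
S/II-4 un I-1×I-2: Ss
S/III-1 un II-2×II-1: SS|Ss
S/III-2 aff II-2×II-1: ss
⇒ S over [I-1,I-2,II-1,II-2,II-3,II-4,III-1,III-2]: 6 consistent
Z/I-1 ? ·: ZZ|Zz|zz
Z/I-2 ? ·: ZZ|Zz|zz
Z/II-1 un I-1×I-2: ZZ|Zz
Z/II-2 ? ·: ZZ|Zz|zz
Z/II-3 ? I-1×I-2: ZZ|Zz|zz
Z/II-4 ? I-1×I-2: ZZ|Zz|zz
Z/III-1 un II-2×II-1: ZZ|Zz
Z/III-2 ? II-2×II-1: ZZ|Zz|zz
⇒ Z over [I-1,I-2,II-1,II-2,II-3,II-4,III-1,III-2]: 432 consistent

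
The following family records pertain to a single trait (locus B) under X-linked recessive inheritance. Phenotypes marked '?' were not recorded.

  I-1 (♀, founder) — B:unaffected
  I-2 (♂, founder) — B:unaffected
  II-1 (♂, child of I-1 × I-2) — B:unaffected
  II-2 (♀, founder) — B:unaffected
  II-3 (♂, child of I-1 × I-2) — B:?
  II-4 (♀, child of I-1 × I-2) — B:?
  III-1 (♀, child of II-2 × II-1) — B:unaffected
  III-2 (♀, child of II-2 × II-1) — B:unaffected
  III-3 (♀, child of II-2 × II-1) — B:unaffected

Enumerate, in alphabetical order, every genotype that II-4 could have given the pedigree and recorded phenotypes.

B/I-1 un ·: X^BX^B|X^BX^b
B/I-2 un ·: X^BY
B/II-1 un I-1×I-2: X^BY
B/II-2 un ·: X^BX^B|X^BX^b
B/II-3 ? I-1×I-2: X^BY|X^bY
B/II-4 ? I-1×I-2: X^BX^B|X^BX^b
B/III-1 un II-2×II-1: X^BX^B|X^BX^b
B/III-2 un II-2×II-1: X^BX^B|X^BX^b
B/III-3 un II-2×II-1: X^BX^B|X^BX^b
⇒ B over [I-1,I-2,II-1,II-2,II-3,II-4,III-1,III-2,III-3]: 45 consistent

II-4 ∈ {X^BX^B, X^BX^b}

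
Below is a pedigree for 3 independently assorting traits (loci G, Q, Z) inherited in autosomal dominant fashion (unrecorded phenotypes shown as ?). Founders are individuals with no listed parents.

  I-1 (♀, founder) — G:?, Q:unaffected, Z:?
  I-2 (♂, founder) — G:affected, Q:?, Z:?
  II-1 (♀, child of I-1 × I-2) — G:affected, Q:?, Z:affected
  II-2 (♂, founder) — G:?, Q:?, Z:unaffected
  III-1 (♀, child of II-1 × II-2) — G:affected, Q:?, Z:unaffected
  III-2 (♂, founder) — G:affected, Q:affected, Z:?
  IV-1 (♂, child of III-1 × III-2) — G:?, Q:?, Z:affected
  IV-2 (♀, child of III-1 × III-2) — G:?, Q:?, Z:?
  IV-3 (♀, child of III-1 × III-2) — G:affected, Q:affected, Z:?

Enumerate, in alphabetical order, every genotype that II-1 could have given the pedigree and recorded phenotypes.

II-1 ∈ {GG Qq Zz, GG qq Zz, Gg Qq Zz, Gg qq Zz}

G/I-1 ? ·: gg|Gg|GG
G/I-2 aff ·: Gg|GG
G/II-1 aff I-1×I-2: Gg|GG
G/II-2 ? ·: gg|Gg|GG
G/III-1 aff II-1×II-2: Gg|GG
G/III-2 aff ·: Gg|GG
G/IV-1 ? III-1×III-2: gg|Gg|GG
G/IV-2 ? III-1×III-2: gg|Gg|GG
G/IV-3 aff III-1×III-2: Gg|GG
⇒ G over [I-1,I-2,II-1,II-2,III-1,III-2,IV-1,IV-2,IV-3]: 760 consistent
Q/I-1 un ·: qq
Q/I-2 ? ·: qq|Qq|QQ
Q/II-1 ? I-1×I-2: qq|Qq
Q/II-2 ? ·: qq|Qq|QQ
Q/III-1 ? II-1×II-2: qq|Qq|QQ
Q/III-2 aff ·: Qq|QQ
Q/IV-1 ? III-1×III-2: qq|Qq|QQ
Q/IV-2 ? III-1×III-2: qq|Qq|QQ
Q/IV-3 aff III-1×III-2: Qq|QQ
⇒ Q over [I-1,I-2,II-1,II-2,III-1,III-2,IV-1,IV-2,IV-3]: 336 consistent
Z/I-1 ? ·: zz|Zz|ZZ
Z/I-2 ? ·: zz|Zz|ZZ
Z/II-1 aff I-1×I-2: Zz
Z/II-2 un ·: zz
Z/III-1 un II-1×II-2: zz
Z/III-2 ? ·: Zz|ZZ
Z/IV-1 aff III-1×III-2: Zz
Z/IV-2 ? III-1×III-2: zz|Zz
Z/IV-3 ? III-1×III-2: zz|Zz
⇒ Z over [I-1,I-2,II-1,II-2,III-1,III-2,IV-1,IV-2,IV-3]: 35 consistent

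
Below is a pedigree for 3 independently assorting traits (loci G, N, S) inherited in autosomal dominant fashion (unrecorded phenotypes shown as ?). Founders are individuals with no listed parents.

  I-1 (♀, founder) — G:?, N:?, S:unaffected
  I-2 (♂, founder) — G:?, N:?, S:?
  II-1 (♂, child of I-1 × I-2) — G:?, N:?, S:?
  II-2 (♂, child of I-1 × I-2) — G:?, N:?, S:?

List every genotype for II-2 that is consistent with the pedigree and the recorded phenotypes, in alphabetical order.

II-2 ∈ {GG NN Ss, GG NN ss, GG Nn Ss, GG Nn ss, GG nn Ss, GG nn ss, Gg NN Ss, Gg NN ss, Gg Nn Ss, Gg Nn ss, Gg nn Ss, Gg nn ss, gg NN Ss, gg NN ss, gg Nn Ss, gg Nn ss, gg nn Ss, gg nn ss}

G/I-1 ? ·: gg|Gg|GG
G/I-2 ? ·: gg|Gg|GG
G/II-1 ? I-1×I-2: gg|Gg|GG
G/II-2 ? I-1×I-2: gg|Gg|GG
⇒ G over [I-1,I-2,II-1,II-2]: 29 consistent
N/I-1 ? ·: nn|Nn|NN
N/I-2 ? ·: nn|Nn|NN
N/II-1 ? I-1×I-2: nn|Nn|NN
N/II-2 ? I-1×I-2: nn|Nn|NN
⇒ N over [I-1,I-2,II-1,II-2]: 29 consistent
S/I-1 un ·: ss
S/I-2 ? ·: ss|Ss|SS
S/II-1 ? I-1×I-2: ss|Ss
S/II-2 ? I-1×I-2: ss|Ss
⇒ S over [I-1,I-2,II-1,II-2]: 6 consistent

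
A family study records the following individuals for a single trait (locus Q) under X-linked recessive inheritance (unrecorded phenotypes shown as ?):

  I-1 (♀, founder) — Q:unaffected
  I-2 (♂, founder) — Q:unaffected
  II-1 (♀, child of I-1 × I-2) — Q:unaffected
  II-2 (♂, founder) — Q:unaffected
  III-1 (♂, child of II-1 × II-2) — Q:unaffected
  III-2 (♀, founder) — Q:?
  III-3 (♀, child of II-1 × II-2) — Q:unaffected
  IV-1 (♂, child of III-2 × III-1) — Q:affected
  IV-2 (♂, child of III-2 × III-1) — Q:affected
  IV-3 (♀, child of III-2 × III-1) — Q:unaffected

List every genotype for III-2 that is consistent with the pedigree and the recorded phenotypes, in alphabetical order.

Q/I-1 un ·: X^QX^Q|X^QX^q
Q/I-2 un ·: X^QY
Q/II-1 un I-1×I-2: X^QX^Q|X^QX^q
Q/II-2 un ·: X^QY
Q/III-1 un II-1×II-2: X^QY
Q/III-2 ? ·: X^QX^q|X^qX^q
Q/III-3 un II-1×II-2: X^QX^Q|X^QX^q
Q/IV-1 aff III-2×III-1: X^qY
Q/IV-2 aff III-2×III-1: X^qY
Q/IV-3 un III-2×III-1: X^QX^Q|X^QX^q
⇒ Q over [I-1,I-2,II-1,II-2,III-1,III-2,III-3,IV-1,IV-2,IV-3]: 12 consistent

III-2 ∈ {X^QX^q, X^qX^q}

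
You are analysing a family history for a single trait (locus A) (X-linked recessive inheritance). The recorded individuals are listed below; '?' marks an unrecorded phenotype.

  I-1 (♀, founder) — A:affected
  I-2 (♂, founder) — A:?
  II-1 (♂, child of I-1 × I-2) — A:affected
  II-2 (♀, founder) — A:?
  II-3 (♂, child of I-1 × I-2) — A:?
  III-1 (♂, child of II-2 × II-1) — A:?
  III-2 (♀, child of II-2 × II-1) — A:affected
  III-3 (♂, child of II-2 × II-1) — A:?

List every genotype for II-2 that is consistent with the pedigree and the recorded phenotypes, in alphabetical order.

II-2 ∈ {X^AX^a, X^aX^a}

A/I-1 aff ·: X^aX^a
A/I-2 ? ·: X^AY|X^aY
A/II-1 aff I-1×I-2: X^aY
A/II-2 ? ·: X^AX^a|X^aX^a
A/II-3 ? I-1×I-2: X^aY
A/III-1 ? II-2×II-1: X^AY|X^aY
A/III-2 aff II-2×II-1: X^aX^a
A/III-3 ? II-2×II-1: X^AY|X^aY
⇒ A over [I-1,I-2,II-1,II-2,II-3,III-1,III-2,III-3]: 10 consistent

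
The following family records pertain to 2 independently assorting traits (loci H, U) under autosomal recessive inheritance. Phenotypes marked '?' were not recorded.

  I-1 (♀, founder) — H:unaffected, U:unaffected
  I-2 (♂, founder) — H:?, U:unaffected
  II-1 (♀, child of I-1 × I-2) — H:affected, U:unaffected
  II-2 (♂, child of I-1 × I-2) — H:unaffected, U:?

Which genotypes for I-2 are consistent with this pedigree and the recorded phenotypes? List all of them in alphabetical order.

H/I-1 un ·: Hh
H/I-2 ? ·: Hh|hh
H/II-1 aff I-1×I-2: hh
H/II-2 un I-1×I-2: HH|Hh
⇒ H over [I-1,I-2,II-1,II-2]: 3 consistent
U/I-1 un ·: UU|Uu
U/I-2 un ·: UU|Uu
U/II-1 un I-1×I-2: UU|Uu
U/II-2 ? I-1×I-2: UU|Uu|uu
⇒ U over [I-1,I-2,II-1,II-2]: 15 consistent

I-2 ∈ {Hh UU, Hh Uu, hh UU, hh Uu}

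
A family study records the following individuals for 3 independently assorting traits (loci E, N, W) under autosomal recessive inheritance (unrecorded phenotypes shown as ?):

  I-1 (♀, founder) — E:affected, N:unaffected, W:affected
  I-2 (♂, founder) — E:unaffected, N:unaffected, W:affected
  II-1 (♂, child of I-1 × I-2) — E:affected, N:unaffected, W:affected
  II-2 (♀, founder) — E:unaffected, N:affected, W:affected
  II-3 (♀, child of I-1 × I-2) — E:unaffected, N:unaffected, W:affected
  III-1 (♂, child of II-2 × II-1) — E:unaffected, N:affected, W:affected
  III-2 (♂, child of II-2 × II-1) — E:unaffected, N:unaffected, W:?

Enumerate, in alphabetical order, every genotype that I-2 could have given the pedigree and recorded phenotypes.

I-2 ∈ {Ee NN ww, Ee Nn ww}

E/I-1 aff ·: ee
E/I-2 un ·: Ee
E/II-1 aff I-1×I-2: ee
E/II-2 un ·: EE|Ee
E/II-3 un I-1×I-2: Ee
E/III-1 un II-2×II-1: Ee
E/III-2 un II-2×II-1: Ee
⇒ E over [I-1,I-2,II-1,II-2,II-3,III-1,III-2]: 2 consistent
N/I-1 un ·: NN|Nn
N/I-2 un ·: NN|Nn
N/II-1 un I-1×I-2: Nn
N/II-2 aff ·: nn
N/II-3 un I-1×I-2: NN|Nn
N/III-1 aff II-2×II-1: nn
N/III-2 un II-2×II-1: Nn
⇒ N over [I-1,I-2,II-1,II-2,II-3,III-1,III-2]: 6 consistent
W/I-1 aff ·: ww
W/I-2 aff ·: ww
W/II-1 aff I-1×I-2: ww
W/II-2 aff ·: ww
W/II-3 aff I-1×I-2: ww
W/III-1 aff II-2×II-1: ww
W/III-2 ? II-2×II-1: ww
⇒ W over [I-1,I-2,II-1,II-2,II-3,III-1,III-2]: 1 consistent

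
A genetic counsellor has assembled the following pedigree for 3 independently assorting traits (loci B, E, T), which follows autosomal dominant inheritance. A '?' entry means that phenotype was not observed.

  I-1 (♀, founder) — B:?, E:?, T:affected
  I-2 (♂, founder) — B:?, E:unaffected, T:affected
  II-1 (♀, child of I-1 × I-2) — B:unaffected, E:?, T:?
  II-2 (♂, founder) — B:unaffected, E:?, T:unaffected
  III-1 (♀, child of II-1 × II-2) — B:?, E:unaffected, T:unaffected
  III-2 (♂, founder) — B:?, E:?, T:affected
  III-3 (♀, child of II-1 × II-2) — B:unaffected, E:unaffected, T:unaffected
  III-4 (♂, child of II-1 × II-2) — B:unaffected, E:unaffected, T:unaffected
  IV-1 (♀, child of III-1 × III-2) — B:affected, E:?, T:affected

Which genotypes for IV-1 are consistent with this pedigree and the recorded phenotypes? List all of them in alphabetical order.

IV-1 ∈ {Bb Ee Tt, Bb ee Tt}

B/I-1 ? ·: bb|Bb
B/I-2 ? ·: bb|Bb
B/II-1 un I-1×I-2: bb
B/II-2 un ·: bb
B/III-1 ? II-1×II-2: bb
B/III-2 ? ·: Bb|BB
B/III-3 un II-1×II-2: bb
B/III-4 un II-1×II-2: bb
B/IV-1 aff III-1×III-2: Bb
⇒ B over [I-1,I-2,II-1,II-2,III-1,III-2,III-3,III-4,IV-1]: 8 consistent
E/I-1 ? ·: ee|Ee|EE
E/I-2 un ·: ee
E/II-1 ? I-1×I-2: ee|Ee
E/II-2 ? ·: ee|Ee
E/III-1 un II-1×II-2: ee
E/III-2 ? ·: ee|Ee|EE
E/III-3 un II-1×II-2: ee
E/III-4 un II-1×II-2: ee
E/IV-1 ? III-1×III-2: ee|Ee
⇒ E over [I-1,I-2,II-1,II-2,III-1,III-2,III-3,III-4,IV-1]: 32 consistent
T/I-1 aff ·: Tt|TT
T/I-2 aff ·: Tt|TT
T/II-1 ? I-1×I-2: tt|Tt
T/II-2 un ·: tt
T/III-1 un II-1×II-2: tt
T/III-2 aff ·: Tt|TT
T/III-3 un II-1×II-2: tt
T/III-4 un II-1×II-2: tt
T/IV-1 aff III-1×III-2: Tt
⇒ T over [I-1,I-2,II-1,II-2,III-1,III-2,III-3,III-4,IV-1]: 8 consistent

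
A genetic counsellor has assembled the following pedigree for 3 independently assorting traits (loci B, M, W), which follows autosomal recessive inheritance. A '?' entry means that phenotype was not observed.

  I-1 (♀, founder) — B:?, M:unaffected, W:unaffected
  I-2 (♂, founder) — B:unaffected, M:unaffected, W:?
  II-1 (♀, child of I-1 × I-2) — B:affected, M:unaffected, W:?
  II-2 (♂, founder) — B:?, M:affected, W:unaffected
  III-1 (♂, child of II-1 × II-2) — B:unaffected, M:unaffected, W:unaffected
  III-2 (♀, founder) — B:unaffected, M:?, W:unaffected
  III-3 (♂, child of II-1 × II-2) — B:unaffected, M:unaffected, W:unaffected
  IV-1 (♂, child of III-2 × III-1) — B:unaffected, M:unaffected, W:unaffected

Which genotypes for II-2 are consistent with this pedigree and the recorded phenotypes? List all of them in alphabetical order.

B/I-1 ? ·: Bb|bb
B/I-2 un ·: Bb
B/II-1 aff I-1×I-2: bb
B/II-2 ? ·: BB|Bb
B/III-1 un II-1×II-2: Bb
B/III-2 un ·: BB|Bb
B/III-3 un II-1×II-2: Bb
B/IV-1 un III-2×III-1: BB|Bb
⇒ B over [I-1,I-2,II-1,II-2,III-1,III-2,III-3,IV-1]: 16 consistent
M/I-1 un ·: MM|Mm
M/I-2 un ·: MM|Mm
M/II-1 un I-1×I-2: MM|Mm
M/II-2 aff ·: mm
M/III-1 un II-1×II-2: Mm
M/III-2 ? ·: MM|Mm|mm
M/III-3 un II-1×II-2: Mm
M/IV-1 un III-2×III-1: MM|Mm
⇒ M over [I-1,I-2,II-1,II-2,III-1,III-2,III-3,IV-1]: 35 consistent
W/I-1 un ·: WW|Ww
W/I-2 ? ·: WW|Ww|ww
W/II-1 ? I-1×I-2: WW|Ww|ww
W/II-2 un ·: WW|Ww
W/III-1 un II-1×II-2: WW|Ww
W/III-2 un ·: WW|Ww
W/III-3 un II-1×II-2: WW|Ww
W/IV-1 un III-2×III-1: WW|Ww
⇒ W over [I-1,I-2,II-1,II-2,III-1,III-2,III-3,IV-1]: 224 consistent

II-2 ∈ {BB mm WW, BB mm Ww, Bb mm WW, Bb mm Ww}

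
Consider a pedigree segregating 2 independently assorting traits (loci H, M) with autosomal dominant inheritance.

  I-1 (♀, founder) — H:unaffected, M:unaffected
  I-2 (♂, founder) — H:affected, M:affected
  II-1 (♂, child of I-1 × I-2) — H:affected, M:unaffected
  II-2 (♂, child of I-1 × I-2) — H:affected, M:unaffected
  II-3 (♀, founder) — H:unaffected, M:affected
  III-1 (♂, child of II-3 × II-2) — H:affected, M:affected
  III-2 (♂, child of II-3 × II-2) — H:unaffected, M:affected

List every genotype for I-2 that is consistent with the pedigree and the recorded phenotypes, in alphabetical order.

I-2 ∈ {HH Mm, Hh Mm}

H/I-1 un ·: hh
H/I-2 aff ·: Hh|HH
H/II-1 aff I-1×I-2: Hh
H/II-2 aff I-1×I-2: Hh
H/II-3 un ·: hh
H/III-1 aff II-3×II-2: Hh
H/III-2 un II-3×II-2: hh
⇒ H over [I-1,I-2,II-1,II-2,II-3,III-1,III-2]: 2 consistent
M/I-1 un ·: mm
M/I-2 aff ·: Mm
M/II-1 un I-1×I-2: mm
M/II-2 un I-1×I-2: mm
M/II-3 aff ·: Mm|MM
M/III-1 aff II-3×II-2: Mm
M/III-2 aff II-3×II-2: Mm
⇒ M over [I-1,I-2,II-1,II-2,II-3,III-1,III-2]: 2 consistent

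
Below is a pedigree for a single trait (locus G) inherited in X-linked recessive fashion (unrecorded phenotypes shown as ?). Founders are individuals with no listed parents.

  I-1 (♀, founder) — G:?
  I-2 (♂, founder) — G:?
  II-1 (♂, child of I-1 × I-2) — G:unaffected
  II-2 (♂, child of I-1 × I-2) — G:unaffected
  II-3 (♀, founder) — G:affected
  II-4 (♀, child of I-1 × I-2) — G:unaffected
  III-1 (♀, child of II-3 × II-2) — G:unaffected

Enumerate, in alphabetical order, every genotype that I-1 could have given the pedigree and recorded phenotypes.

I-1 ∈ {X^GX^G, X^GX^g}

G/I-1 ? ·: X^GX^G|X^GX^g
G/I-2 ? ·: X^GY|X^gY
G/II-1 un I-1×I-2: X^GY
G/II-2 un I-1×I-2: X^GY
G/II-3 aff ·: X^gX^g
G/II-4 un I-1×I-2: X^GX^G|X^GX^g
G/III-1 un II-3×II-2: X^GX^g
⇒ G over [I-1,I-2,II-1,II-2,II-3,II-4,III-1]: 5 consistent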